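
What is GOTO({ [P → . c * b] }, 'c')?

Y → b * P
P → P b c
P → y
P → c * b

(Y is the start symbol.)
{ [P → c . * b] }

GOTO(I, 'c') = CLOSURE({ [A → αX.β] : [A → α.Xβ] ∈ I, X = 'c' })

Items with dot before 'c', with the dot advanced:
  [P → . c * b] → [P → c . * b]
Closure adds nothing (no advanced item has the dot before a non-terminal).

GOTO = { [P → c . * b] }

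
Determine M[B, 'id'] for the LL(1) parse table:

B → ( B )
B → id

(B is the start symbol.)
B → id

To find M[B, 'id'], we find productions for B where 'id' is in the predict set (PREDICT(N → α) = (FIRST(α) \ {ε}) ∪ (FOLLOW(N) if α ⇒* ε)).

B → ( B ): PREDICT = { '(' }
B → id: PREDICT = { 'id' }
  'id' is in predict set, so this production goes in M[B, 'id']

M[B, 'id'] = B → id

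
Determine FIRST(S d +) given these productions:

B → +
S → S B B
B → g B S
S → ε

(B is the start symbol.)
FIRST sets of the non-terminals involved (from the grammar, by fixed-point iteration):
  FIRST(S) = { '+', 'g', ε }

To compute FIRST(S d +), process the symbols left to right:
Symbol S is a non-terminal. Add FIRST(S) \ {ε} = { '+', 'g' }
S is nullable (ε ∈ FIRST(S)), continue to the next symbol.
Symbol d is a terminal. Add 'd' and stop.
FIRST(S d +) = { '+', 'd', 'g' }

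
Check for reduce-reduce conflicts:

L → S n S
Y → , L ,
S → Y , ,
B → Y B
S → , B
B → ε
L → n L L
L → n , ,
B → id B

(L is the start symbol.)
Yes — I9: [B → .] vs [L → n , , .]; I19: [B → .] vs [S → Y , , .]

Augment with L' → L and build the canonical LR(0) collection (I0 = CLOSURE({[L' → . L]}), then GOTO on every symbol after a dot until no new states appear). It has 25 states:
  I0: { [L → . S n S], [L → . n , ,], [L → . n L L], [L' → . L], [S → . , B], [S → . Y , ,], [Y → . , L ,] }  — shift
  I1: { [B → . Y B], [B → . id B], [B → .], [L → . S n S], [L → . n , ,], [L → . n L L], [S → , . B], [S → . , B], [S → . Y , ,], [Y → , . L ,], [Y → . , L ,] }  — shift, reduce
  I2: { [L' → L .] }  — accept
  I3: { [L → S . n S] }  — shift
  I4: { [S → Y . , ,] }  — shift
  I5: { [L → . S n S], [L → . n , ,], [L → . n L L], [L → n . , ,], [L → n . L L], [S → . , B], [S → . Y , ,], [Y → . , L ,] }  — shift
  I6: { [B → . Y B], [B → . id B], [B → .], [L → . S n S], [L → . n , ,], [L → . n L L], [L → n , . ,], [S → , . B], [S → . , B], [S → . Y , ,], [Y → , . L ,], [Y → . , L ,] }  — shift, reduce
  I7: { [L → . S n S], [L → . n , ,], [L → . n L L], [L → n L . L], [S → . , B], [S → . Y , ,], [Y → . , L ,] }  — shift
  I8: { [L → n L L .] }  — reduce
  I9: { [B → . Y B], [B → . id B], [B → .], [L → . S n S], [L → . n , ,], [L → . n L L], [L → n , , .], [S → , . B], [S → . , B], [S → . Y , ,], [Y → , . L ,], [Y → . , L ,] }  — shift, 2 reduces
  I10: { [S → , B .] }  — reduce
  I11: { [Y → , L . ,] }  — shift
  I12: { [B → . Y B], [B → . id B], [B → .], [B → Y . B], [S → Y . , ,], [Y → . , L ,] }  — shift, reduce
  I13: { [B → . Y B], [B → . id B], [B → .], [B → id . B], [Y → . , L ,] }  — shift, reduce
  I14: { [L → . S n S], [L → . n , ,], [L → . n L L], [S → . , B], [S → . Y , ,], [Y → , . L ,], [Y → . , L ,] }  — shift
  I15: { [B → id B .] }  — reduce
  I16: { [B → . Y B], [B → . id B], [B → .], [B → Y . B], [Y → . , L ,] }  — shift, reduce
  I17: { [B → Y B .] }  — reduce
  I18: { [L → . S n S], [L → . n , ,], [L → . n L L], [S → . , B], [S → . Y , ,], [S → Y , . ,], [Y → , . L ,], [Y → . , L ,] }  — shift
  I19: { [B → . Y B], [B → . id B], [B → .], [L → . S n S], [L → . n , ,], [L → . n L L], [S → , . B], [S → . , B], [S → . Y , ,], [S → Y , , .], [Y → , . L ,], [Y → . , L ,] }  — shift, 2 reduces
  I20: { [Y → , L , .] }  — reduce
  I21: { [S → Y , . ,] }  — shift
  I22: { [S → Y , , .] }  — reduce
  I23: { [L → S n . S], [S → . , B], [S → . Y , ,], [Y → . , L ,] }  — shift
  I24: { [L → S n S .] }  — reduce

I9 contains complete items [B → .], [L → n , , .] — reduce-reduce conflict.
I19 contains complete items [B → .], [S → Y , , .] — reduce-reduce conflict.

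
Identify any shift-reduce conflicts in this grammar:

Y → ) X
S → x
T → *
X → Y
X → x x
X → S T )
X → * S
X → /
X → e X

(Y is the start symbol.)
Yes — I9: [S → x .] vs [X → x . x]

Augment with Y' → Y and build the canonical LR(0) collection (I0 = CLOSURE({[Y' → . Y]}), then GOTO on every symbol after a dot until no new states appear). It has 17 states:
  I0: { [Y → . ) X], [Y' → . Y] }  — shift
  I1: { [S → . x], [X → . * S], [X → . /], [X → . S T )], [X → . Y], [X → . e X], [X → . x x], [Y → ) . X], [Y → . ) X] }  — shift
  I2: { [Y' → Y .] }  — accept
  I3: { [S → . x], [X → * . S] }  — shift
  I4: { [X → / .] }  — reduce
  I5: { [T → . *], [X → S . T )] }  — shift
  I6: { [Y → ) X .] }  — reduce
  I7: { [X → Y .] }  — reduce
  I8: { [S → . x], [X → . * S], [X → . /], [X → . S T )], [X → . Y], [X → . e X], [X → . x x], [X → e . X], [Y → . ) X] }  — shift
  I9: { [S → x .], [X → x . x] }  — shift, reduce
  I10: { [X → x x .] }  — reduce
  I11: { [X → e X .] }  — reduce
  I12: { [T → * .] }  — reduce
  I13: { [X → S T . )] }  — shift
  I14: { [X → S T ) .] }  — reduce
  I15: { [X → * S .] }  — reduce
  I16: { [S → x .] }  — reduce

I9 contains reduce item [S → x .] and shift item [X → x . x] — shift-reduce conflict.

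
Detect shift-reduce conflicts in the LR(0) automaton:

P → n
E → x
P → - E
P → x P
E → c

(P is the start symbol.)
No shift-reduce conflicts

A shift-reduce conflict occurs when an LR(0) state has both:
  - a complete (reduce) item [A → α .] (dot at the end), and
  - a shift item [B → β . c γ] (dot before a terminal).

Augment with P' → P and build the canonical LR(0) collection (I0 = CLOSURE({[P' → . P]}), then GOTO on every symbol after a dot until no new states appear). It has 9 states:
  I0: { [P → . - E], [P → . n], [P → . x P], [P' → . P] }  — shift
  I1: { [E → . c], [E → . x], [P → - . E] }  — shift
  I2: { [P' → P .] }  — accept
  I3: { [P → n .] }  — reduce
  I4: { [P → . - E], [P → . n], [P → . x P], [P → x . P] }  — shift
  I5: { [P → x P .] }  — reduce
  I6: { [P → - E .] }  — reduce
  I7: { [E → c .] }  — reduce
  I8: { [E → x .] }  — reduce

No state contains both a complete item and a shift item.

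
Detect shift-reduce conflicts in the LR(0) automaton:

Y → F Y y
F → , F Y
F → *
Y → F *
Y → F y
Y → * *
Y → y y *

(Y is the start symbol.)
A shift-reduce conflict occurs when an LR(0) state has both:
  - a complete (reduce) item [A → α .] (dot at the end), and
  - a shift item [B → β . c γ] (dot before a terminal).

Augment with Y' → Y and build the canonical LR(0) collection (I0 = CLOSURE({[Y' → . Y]}), then GOTO on every symbol after a dot until no new states appear). It has 16 states:
  I0: { [F → . *], [F → . , F Y], [Y → . * *], [Y → . F *], [Y → . F Y y], [Y → . F y], [Y → . y y *], [Y' → . Y] }  — shift
  I1: { [F → * .], [Y → * . *] }  — shift, reduce
  I2: { [F → , . F Y], [F → . *], [F → . , F Y] }  — shift
  I3: { [F → . *], [F → . , F Y], [Y → . * *], [Y → . F *], [Y → . F Y y], [Y → . F y], [Y → . y y *], [Y → F . *], [Y → F . Y y], [Y → F . y] }  — shift
  I4: { [Y' → Y .] }  — accept
  I5: { [Y → y . y *] }  — shift
  I6: { [Y → y y . *] }  — shift
  I7: { [Y → y y * .] }  — reduce
  I8: { [F → * .], [Y → * . *], [Y → F * .] }  — shift, 2 reduces
  I9: { [Y → F Y . y] }  — shift
  I10: { [Y → F y .], [Y → y . y *] }  — shift, reduce
  I11: { [Y → F Y y .] }  — reduce
  I12: { [Y → * * .] }  — reduce
  I13: { [F → * .] }  — reduce
  I14: { [F → , F . Y], [F → . *], [F → . , F Y], [Y → . * *], [Y → . F *], [Y → . F Y y], [Y → . F y], [Y → . y y *] }  — shift
  I15: { [F → , F Y .] }  — reduce

I1 contains reduce item [F → * .] and shift item [Y → * . *] — shift-reduce conflict.
I8 contains reduce items [F → * .], [Y → F * .] and shift item [Y → * . *] — shift-reduce conflict.
I10 contains reduce item [Y → F y .] and shift item [Y → y . y *] — shift-reduce conflict.

Answer: Yes — I1: [F → * .] vs [Y → * . *]; I8: [F → * .] vs [Y → * . *]; I10: [Y → F y .] vs [Y → y . y *]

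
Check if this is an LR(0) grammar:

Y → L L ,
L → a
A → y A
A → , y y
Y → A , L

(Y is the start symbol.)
A grammar is LR(0) if no state in the canonical LR(0) collection has:
  - both a shift item (dot before a terminal) and a complete item (shift-reduce conflict), or
  - two or more complete items (reduce-reduce conflict; the accept item [Y' → Y .] counts as a complete item here).

Augment with Y' → Y and build the canonical LR(0) collection (I0 = CLOSURE({[Y' → . Y]}), then GOTO on every symbol after a dot until no new states appear). It has 14 states:
  I0: { [A → . , y y], [A → . y A], [L → . a], [Y → . A , L], [Y → . L L ,], [Y' → . Y] }  — shift
  I1: { [A → , . y y] }  — shift
  I2: { [Y → A . , L] }  — shift
  I3: { [L → . a], [Y → L . L ,] }  — shift
  I4: { [Y' → Y .] }  — accept
  I5: { [L → a .] }  — reduce
  I6: { [A → . , y y], [A → . y A], [A → y . A] }  — shift
  I7: { [A → y A .] }  — reduce
  I8: { [Y → L L . ,] }  — shift
  I9: { [Y → L L , .] }  — reduce
  I10: { [L → . a], [Y → A , . L] }  — shift
  I11: { [Y → A , L .] }  — reduce
  I12: { [A → , y . y] }  — shift
  I13: { [A → , y y .] }  — reduce

Every state is either a pure shift/goto state or contains exactly one complete item and nothing to shift — no conflicts. The grammar is LR(0).

Answer: Yes, the grammar is LR(0)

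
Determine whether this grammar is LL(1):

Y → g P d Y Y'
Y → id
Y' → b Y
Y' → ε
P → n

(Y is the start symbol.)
No. Predict set conflict for Y': { 'b' }

A grammar is LL(1) if for each non-terminal N with multiple productions, the predict sets of those productions are pairwise disjoint, where PREDICT(N → α) = (FIRST(α) \ {ε}) ∪ (FOLLOW(N) if α ⇒* ε).

Relevant sets:
  FOLLOW(Y') = { $, 'b' }

For Y:
  PREDICT(Y → g P d Y Y') = { 'g' }
  PREDICT(Y → id) = { 'id' }
For Y':
  PREDICT(Y' → b Y) = { 'b' }
  PREDICT(Y' → ε) = { $, 'b' }
P has a single production, so nothing to check there.

Conflict found: Predict set conflict for Y': { 'b' }
The grammar is NOT LL(1).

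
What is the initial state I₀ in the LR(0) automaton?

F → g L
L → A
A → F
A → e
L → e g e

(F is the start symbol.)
First, augment the grammar with F' → F
I₀ = CLOSURE({ [F' → . F] }):
  [F' → . F] has the dot before F: add [F → . g L]
No further items can be added.

I₀ = { [F → . g L], [F' → . F] }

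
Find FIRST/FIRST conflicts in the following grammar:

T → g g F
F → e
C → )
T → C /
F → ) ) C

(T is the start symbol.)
A FIRST/FIRST conflict occurs when two productions N → α and N → β for the same non-terminal have FIRST(α) ∩ FIRST(β) ≠ ∅ (with ε ∈ FIRST of a nullable right-hand side, so two nullable alternatives also conflict).

FIRST sets of the non-terminals at (or reachable through a nullable prefix from) the front of some alternative:
  FIRST(C) = { ')' }

Productions for T:
  T → g g F: FIRST = { 'g' }
  T → C /: FIRST = { ')' }
Productions for F:
  F → e: FIRST = { 'e' }
  F → ) ) C: FIRST = { ')' }
C has only one production, so no FIRST/FIRST conflict is possible there.

All alternatives of each non-terminal have pairwise disjoint FIRST sets.

Answer: No FIRST/FIRST conflicts.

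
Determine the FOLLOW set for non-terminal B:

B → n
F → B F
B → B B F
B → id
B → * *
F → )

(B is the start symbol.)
{ $, ')', '*', 'id', 'n' }

To compute FOLLOW(B), find every occurrence of B on a right-hand side N → α B β: add FIRST(β) \ {ε}, and if β is empty or nullable also add FOLLOW(N). Iterate to a fixed point.

B is the start symbol, so $ ∈ FOLLOW(B).
In F → B F: B is followed by F, add FIRST(F) \ {ε} = { ')', '*', 'id', 'n' }
In B → B B F: B is followed by B F, add FIRST(B F) \ {ε} = { '*', 'id', 'n' }
In B → B B F: B is followed by F, add FIRST(F) \ {ε} = { ')', '*', 'id', 'n' }

Taking the union: FOLLOW(B) = { $, ')', '*', 'id', 'n' }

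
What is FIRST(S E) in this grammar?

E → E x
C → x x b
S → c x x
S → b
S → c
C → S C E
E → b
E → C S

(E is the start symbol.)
FIRST sets of the non-terminals involved (from the grammar, by fixed-point iteration):
  FIRST(S) = { 'b', 'c' }

To compute FIRST(S E), process the symbols left to right:
Symbol S is a non-terminal. Add FIRST(S) \ {ε} = { 'b', 'c' }
S is not nullable (ε ∉ FIRST(S)), so stop here.
FIRST(S E) = { 'b', 'c' }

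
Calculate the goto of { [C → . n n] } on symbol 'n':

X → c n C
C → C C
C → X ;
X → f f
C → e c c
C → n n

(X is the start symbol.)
GOTO(I, 'n') = CLOSURE({ [A → αX.β] : [A → α.Xβ] ∈ I, X = 'n' })

Items with dot before 'n', with the dot advanced:
  [C → . n n] → [C → n . n]
Closure adds nothing (no advanced item has the dot before a non-terminal).

GOTO = { [C → n . n] }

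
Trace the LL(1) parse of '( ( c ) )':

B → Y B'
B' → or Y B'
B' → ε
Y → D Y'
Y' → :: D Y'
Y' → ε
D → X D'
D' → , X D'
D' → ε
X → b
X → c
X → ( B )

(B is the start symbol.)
Stack is shown with the top on the left.

Stack                               Input        Action
-------------------------------------------------------
B $                                 ( ( c ) ) $  output B → Y B'
Y B' $                              ( ( c ) ) $  output Y → D Y'
D Y' B' $                           ( ( c ) ) $  output D → X D'
X D' Y' B' $                        ( ( c ) ) $  output X → ( B )
( B ) D' Y' B' $                    ( ( c ) ) $  match '('
B ) D' Y' B' $                      ( c ) ) $    output B → Y B'
Y B' ) D' Y' B' $                   ( c ) ) $    output Y → D Y'
D Y' B' ) D' Y' B' $                ( c ) ) $    output D → X D'
X D' Y' B' ) D' Y' B' $             ( c ) ) $    output X → ( B )
( B ) D' Y' B' ) D' Y' B' $         ( c ) ) $    match '('
B ) D' Y' B' ) D' Y' B' $           c ) ) $      output B → Y B'
Y B' ) D' Y' B' ) D' Y' B' $        c ) ) $      output Y → D Y'
D Y' B' ) D' Y' B' ) D' Y' B' $     c ) ) $      output D → X D'
X D' Y' B' ) D' Y' B' ) D' Y' B' $  c ) ) $      output X → c
c D' Y' B' ) D' Y' B' ) D' Y' B' $  c ) ) $      match 'c'
D' Y' B' ) D' Y' B' ) D' Y' B' $    ) ) $        output D' → ε
Y' B' ) D' Y' B' ) D' Y' B' $       ) ) $        output Y' → ε
B' ) D' Y' B' ) D' Y' B' $          ) ) $        output B' → ε
) D' Y' B' ) D' Y' B' $             ) ) $        match ')'
D' Y' B' ) D' Y' B' $               ) $          output D' → ε
Y' B' ) D' Y' B' $                  ) $          output Y' → ε
B' ) D' Y' B' $                     ) $          output B' → ε
) D' Y' B' $                        ) $          match ')'
D' Y' B' $                          $            output D' → ε
Y' B' $                             $            output Y' → ε
B' $                                $            output B' → ε
$                                   $            accept

The string is accepted.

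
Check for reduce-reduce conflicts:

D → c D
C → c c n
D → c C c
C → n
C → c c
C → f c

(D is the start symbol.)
Yes — I10: [C → c c n .] vs [C → n .]

Augment with D' → D and build the canonical LR(0) collection (I0 = CLOSURE({[D' → . D]}), then GOTO on every symbol after a dot until no new states appear). It has 12 states:
  I0: { [D → . c C c], [D → . c D], [D' → . D] }  — shift
  I1: { [D' → D .] }  — accept
  I2: { [C → . c c n], [C → . c c], [C → . f c], [C → . n], [D → . c C c], [D → . c D], [D → c . C c], [D → c . D] }  — shift
  I3: { [D → c C . c] }  — shift
  I4: { [D → c D .] }  — reduce
  I5: { [C → . c c n], [C → . c c], [C → . f c], [C → . n], [C → c . c n], [C → c . c], [D → . c C c], [D → . c D], [D → c . C c], [D → c . D] }  — shift
  I6: { [C → f . c] }  — shift
  I7: { [C → n .] }  — reduce
  I8: { [C → f c .] }  — reduce
  I9: { [C → . c c n], [C → . c c], [C → . f c], [C → . n], [C → c . c n], [C → c . c], [C → c c . n], [C → c c .], [D → . c C c], [D → . c D], [D → c . C c], [D → c . D] }  — shift, reduce
  I10: { [C → c c n .], [C → n .] }  — 2 reduces
  I11: { [D → c C c .] }  — reduce

I10 contains complete items [C → c c n .], [C → n .] — reduce-reduce conflict.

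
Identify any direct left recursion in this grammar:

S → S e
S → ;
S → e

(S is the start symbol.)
Direct left recursion occurs when N → N α for some non-terminal N (the right-hand side begins with the left-hand side itself).

S → S e: LEFT RECURSIVE (starts with S)
S → ;: starts with ';'
S → e: starts with e

The grammar has direct left recursion on: S.

Answer: Yes, S is left-recursive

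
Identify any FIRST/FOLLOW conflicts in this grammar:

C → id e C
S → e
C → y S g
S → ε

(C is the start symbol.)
A FIRST/FOLLOW conflict occurs when a non-terminal N has a nullable alternative N → β (β ⇒* ε) and another alternative N → α with FIRST(α) ∩ FOLLOW(N) ≠ ∅: on such a lookahead the parser cannot decide between expanding α and letting N vanish via β.

Nullable non-terminals: S.

S: nullable alternative(s) S → ε; FOLLOW(S) = { 'g' }
  S → e: FIRST \ {ε} = { 'e' } — disjoint from FOLLOW(S)
  S → ε: FIRST \ {ε} = { } — this is the only nullable alternative, skip

C has no nullable alternative, so no FIRST/FOLLOW check is needed there.

No FIRST/FOLLOW conflicts found.

Answer: No FIRST/FOLLOW conflicts.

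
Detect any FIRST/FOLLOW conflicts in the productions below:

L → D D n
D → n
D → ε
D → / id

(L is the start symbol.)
Nullable non-terminals: D.

D: nullable alternative(s) D → ε; FOLLOW(D) = { '/', 'n' }
  D → n: FIRST \ {ε} = { 'n' } — overlaps FOLLOW(D) on { 'n' }: CONFLICT
  D → ε: FIRST \ {ε} = { } — this is the only nullable alternative, skip
  D → / id: FIRST \ {ε} = { '/' } — overlaps FOLLOW(D) on { '/' }: CONFLICT

L has no nullable alternative, so no FIRST/FOLLOW check is needed there.

So the grammar has 2 FIRST/FOLLOW conflicts (marked CONFLICT above).

Answer: Yes. D → n with FOLLOW(D) on { 'n' }; D → '/' id with FOLLOW(D) on { '/' }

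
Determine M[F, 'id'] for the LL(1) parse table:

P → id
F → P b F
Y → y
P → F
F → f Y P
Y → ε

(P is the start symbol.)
F → P b F

To find M[F, 'id'], we find productions for F where 'id' is in the predict set (PREDICT(N → α) = (FIRST(α) \ {ε}) ∪ (FOLLOW(N) if α ⇒* ε)).

Relevant sets:
  FIRST(P) = { 'f', 'id' }

F → P b F: PREDICT = { 'f', 'id' }
  'id' is in predict set, so this production goes in M[F, 'id']
F → f Y P: PREDICT = { 'f' }

M[F, 'id'] = F → P b F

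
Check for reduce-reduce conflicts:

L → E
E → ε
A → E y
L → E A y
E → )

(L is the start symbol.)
Yes — I2: [E → .] vs [L → E .]

A reduce-reduce conflict occurs when an LR(0) state has two complete items [A → α .] and [B → β .] — both call for a reduction, and with no lookahead the parser cannot choose between them.

Augment with L' → L and build the canonical LR(0) collection (I0 = CLOSURE({[L' → . L]}), then GOTO on every symbol after a dot until no new states appear). It has 8 states:
  I0: { [E → . )], [E → .], [L → . E A y], [L → . E], [L' → . L] }  — shift, reduce
  I1: { [E → ) .] }  — reduce
  I2: { [A → . E y], [E → . )], [E → .], [L → E . A y], [L → E .] }  — shift, 2 reduces
  I3: { [L' → L .] }  — accept
  I4: { [L → E A . y] }  — shift
  I5: { [A → E . y] }  — shift
  I6: { [A → E y .] }  — reduce
  I7: { [L → E A y .] }  — reduce

I2 contains complete items [E → .], [L → E .] — reduce-reduce conflict.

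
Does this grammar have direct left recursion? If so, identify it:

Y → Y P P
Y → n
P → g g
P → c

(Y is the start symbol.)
Direct left recursion occurs when N → N α for some non-terminal N (the right-hand side begins with the left-hand side itself).

Y → Y P P: LEFT RECURSIVE (starts with Y)
Y → n: starts with n
P → g g: starts with g
P → c: starts with c

The grammar has direct left recursion on: Y.

Answer: Yes, Y is left-recursive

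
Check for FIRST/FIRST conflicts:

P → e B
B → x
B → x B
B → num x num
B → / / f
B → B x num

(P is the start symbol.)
FIRST sets of the non-terminals at (or reachable through a nullable prefix from) the front of some alternative:
  FIRST(B) = { '/', 'num', 'x' }

Productions for B:
  B → x: FIRST = { 'x' }
  B → x B: FIRST = { 'x' }
  B → num x num: FIRST = { 'num' }
  B → / / f: FIRST = { '/' }
  B → B x num: FIRST = { '/', 'num', 'x' }
P has only one production, so no FIRST/FIRST conflict is possible there.

Conflict for B: B → x and B → x B
  Overlap: { 'x' }
Conflict for B: B → x and B → B x num
  Overlap: { 'x' }
Conflict for B: B → x B and B → B x num
  Overlap: { 'x' }
Conflict for B: B → num x num and B → B x num
  Overlap: { 'num' }
Conflict for B: B → / / f and B → B x num
  Overlap: { '/' }

Answer: Yes. B → x / B → x B on { 'x' }; B → x / B → B x num on { 'x' }; B → x B / B → B x num on { 'x' }; B → num x num / B → B x num on { 'num' }; B → '/' '/' f / B → B x num on { '/' }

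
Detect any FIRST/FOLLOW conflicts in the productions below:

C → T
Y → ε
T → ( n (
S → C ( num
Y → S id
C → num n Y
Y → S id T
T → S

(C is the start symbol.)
Yes. Y → S id with FOLLOW(Y) on { '(' }; Y → S id T with FOLLOW(Y) on { '(' }

Nullable non-terminals: Y.
FIRST sets used below: FIRST(S) = { '(', 'num' }

Y: nullable alternative(s) Y → ε; FOLLOW(Y) = { $, '(' }
  Y → ε: FIRST \ {ε} = { } — this is the only nullable alternative, skip
  Y → S id: FIRST \ {ε} = { '(', 'num' } — overlaps FOLLOW(Y) on { '(' }: CONFLICT
  Y → S id T: FIRST \ {ε} = { '(', 'num' } — overlaps FOLLOW(Y) on { '(' }: CONFLICT

C, S, T have no nullable alternative, so no FIRST/FOLLOW check is needed there.

So the grammar has 2 FIRST/FOLLOW conflicts (marked CONFLICT above).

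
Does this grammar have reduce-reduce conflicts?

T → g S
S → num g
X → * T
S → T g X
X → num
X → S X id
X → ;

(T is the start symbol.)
A reduce-reduce conflict occurs when an LR(0) state has two complete items [A → α .] and [B → β .] — both call for a reduction, and with no lookahead the parser cannot choose between them.

Augment with T' → T and build the canonical LR(0) collection (I0 = CLOSURE({[T' → . T]}), then GOTO on every symbol after a dot until no new states appear). It has 16 states:
  I0: { [T → . g S], [T' → . T] }  — shift
  I1: { [T' → T .] }  — accept
  I2: { [S → . T g X], [S → . num g], [T → . g S], [T → g . S] }  — shift
  I3: { [T → g S .] }  — reduce
  I4: { [S → T . g X] }  — shift
  I5: { [S → num . g] }  — shift
  I6: { [S → num g .] }  — reduce
  I7: { [S → . T g X], [S → . num g], [S → T g . X], [T → . g S], [X → . * T], [X → . ;], [X → . S X id], [X → . num] }  — shift
  I8: { [T → . g S], [X → * . T] }  — shift
  I9: { [X → ; .] }  — reduce
  I10: { [S → . T g X], [S → . num g], [T → . g S], [X → . * T], [X → . ;], [X → . S X id], [X → . num], [X → S . X id] }  — shift
  I11: { [S → T g X .] }  — reduce
  I12: { [S → num . g], [X → num .] }  — shift, reduce
  I13: { [X → S X . id] }  — shift
  I14: { [X → S X id .] }  — reduce
  I15: { [X → * T .] }  — reduce

No state contains more than one complete item.

Answer: No reduce-reduce conflicts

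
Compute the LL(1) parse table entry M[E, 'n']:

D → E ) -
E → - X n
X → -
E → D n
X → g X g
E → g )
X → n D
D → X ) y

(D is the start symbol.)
E → D n

To find M[E, 'n'], we find productions for E where 'n' is in the predict set (PREDICT(N → α) = (FIRST(α) \ {ε}) ∪ (FOLLOW(N) if α ⇒* ε)).

Relevant sets:
  FIRST(D) = { '-', 'g', 'n' }

E → - X n: PREDICT = { '-' }
E → D n: PREDICT = { '-', 'g', 'n' }
  'n' is in predict set, so this production goes in M[E, 'n']
E → g ): PREDICT = { 'g' }

M[E, 'n'] = E → D n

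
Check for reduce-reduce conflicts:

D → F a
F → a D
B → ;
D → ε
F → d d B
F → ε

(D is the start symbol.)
Yes — I0: [D → .] vs [F → .]; I3: [D → .] vs [F → .]

A reduce-reduce conflict occurs when an LR(0) state has two complete items [A → α .] and [B → β .] — both call for a reduction, and with no lookahead the parser cannot choose between them.

Augment with D' → D and build the canonical LR(0) collection (I0 = CLOSURE({[D' → . D]}), then GOTO on every symbol after a dot until no new states appear). It has 10 states:
  I0: { [D → . F a], [D → .], [D' → . D], [F → . a D], [F → . d d B], [F → .] }  — shift, 2 reduces
  I1: { [D' → D .] }  — accept
  I2: { [D → F . a] }  — shift
  I3: { [D → . F a], [D → .], [F → . a D], [F → . d d B], [F → .], [F → a . D] }  — shift, 2 reduces
  I4: { [F → d . d B] }  — shift
  I5: { [B → . ;], [F → d d . B] }  — shift
  I6: { [B → ; .] }  — reduce
  I7: { [F → d d B .] }  — reduce
  I8: { [F → a D .] }  — reduce
  I9: { [D → F a .] }  — reduce

I0 contains complete items [D → .], [F → .] — reduce-reduce conflict.
I3 contains complete items [D → .], [F → .] — reduce-reduce conflict.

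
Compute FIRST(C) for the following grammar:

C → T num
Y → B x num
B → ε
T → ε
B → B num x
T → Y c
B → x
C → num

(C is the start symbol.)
{ 'num', 'x' }

FIRST sets of the other non-terminals involved (by the same procedure, iterated to a fixed point):
  FIRST(T) = { 'num', 'x', ε }

From C → T num:
  - T is a non-terminal: add FIRST(T) \ {ε} = { 'num', 'x' }
    T is nullable, so continue to the next symbol
  - num is a terminal: add 'num' and stop
From C → num:
  - num is a terminal: add 'num' and stop

Collecting: FIRST(C) = { 'num', 'x' }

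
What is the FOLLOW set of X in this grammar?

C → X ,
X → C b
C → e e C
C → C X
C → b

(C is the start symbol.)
To compute FOLLOW(X), find every occurrence of X on a right-hand side N → α X β: add FIRST(β) \ {ε}, and if β is empty or nullable also add FOLLOW(N). Iterate to a fixed point.

In C → X ,: X is followed by ',', add FIRST(',') \ {ε} = { ',' }
In C → C X: X is at the end, add FOLLOW(C)

The FOLLOW sets referred to above (computed the same way, to a fixed point):
  FOLLOW(C) = { $, 'b', 'e' }

Taking the union: FOLLOW(X) = { $, ',', 'b', 'e' }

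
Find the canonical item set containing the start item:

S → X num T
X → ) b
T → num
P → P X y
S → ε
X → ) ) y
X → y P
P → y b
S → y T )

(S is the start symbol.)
First, augment the grammar with S' → S
I₀ = CLOSURE({ [S' → . S] }):
  [S' → . S] has the dot before S: add [S → . X num T], [S → .], [S → . y T )]
  [S → . X num T] has the dot before X: add [X → . ) b], [X → . ) ) y], [X → . y P]
No further items can be added.

I₀ = { [S → . X num T], [S → . y T )], [S → .], [S' → . S], [X → . ) ) y], [X → . ) b], [X → . y P] }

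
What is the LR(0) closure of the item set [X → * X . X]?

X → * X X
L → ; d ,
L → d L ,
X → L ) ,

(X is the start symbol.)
Start with: [X → * X . X]
  [X → * X . X] has the dot before X: add [X → . * X X], [X → . L ) ,]
  [X → . L ) ,] has the dot before L: add [L → . ; d ,], [L → . d L ,]
No further items can be added.

CLOSURE = { [L → . ; d ,], [L → . d L ,], [X → * X . X], [X → . * X X], [X → . L ) ,] }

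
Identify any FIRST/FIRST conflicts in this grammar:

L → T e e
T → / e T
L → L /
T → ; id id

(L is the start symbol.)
A FIRST/FIRST conflict occurs when two productions N → α and N → β for the same non-terminal have FIRST(α) ∩ FIRST(β) ≠ ∅ (with ε ∈ FIRST of a nullable right-hand side, so two nullable alternatives also conflict).

FIRST sets of the non-terminals at (or reachable through a nullable prefix from) the front of some alternative:
  FIRST(T) = { '/', ';' }
  FIRST(L) = { '/', ';' }

Productions for L:
  L → T e e: FIRST = { '/', ';' }
  L → L /: FIRST = { '/', ';' }
Productions for T:
  T → / e T: FIRST = { '/' }
  T → ; id id: FIRST = { ';' }

Conflict for L: L → T e e and L → L /
  Overlap: { '/', ';' }

Answer: Yes. L → T e e / L → L '/' on { '/', ';' }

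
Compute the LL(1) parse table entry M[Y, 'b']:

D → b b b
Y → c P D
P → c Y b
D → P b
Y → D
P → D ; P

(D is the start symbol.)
To find M[Y, 'b'], we find productions for Y where 'b' is in the predict set (PREDICT(N → α) = (FIRST(α) \ {ε}) ∪ (FOLLOW(N) if α ⇒* ε)).

Relevant sets:
  FIRST(D) = { 'b', 'c' }

Y → c P D: PREDICT = { 'c' }
Y → D: PREDICT = { 'b', 'c' }
  'b' is in predict set, so this production goes in M[Y, 'b']

M[Y, 'b'] = Y → D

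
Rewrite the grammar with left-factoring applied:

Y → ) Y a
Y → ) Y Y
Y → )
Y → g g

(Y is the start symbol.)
Y → ) Y'
Y' → Y Y''
Y'' → a
Y'' → Y
Y' → ε
Y → g g

Left-factoring transforms A → αβ₁ | αβ₂ into A → αA' and A' → β₁ | β₂
(α is the longest common prefix among the alternatives). Repeat until
no nonterminal has two alternatives with a common prefix.

Round 1: Y has alternatives sharing prefix ')'. Introduce Y': Y → ) Y'
  Add: Y' → Y a
  Add: Y' → Y Y
  Add: Y' → ε

Round 2: Y' has alternatives sharing prefix 'Y'. Introduce Y'': Y' → Y Y''
  Add: Y'' → a
  Add: Y'' → Y

No remaining common prefixes — done.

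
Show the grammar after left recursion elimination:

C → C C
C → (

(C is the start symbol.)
C → ( C'
C' → C C'
C' → ε

C is directly left-recursive. The standard transformation for
  A → A α₁ | ... | A α_m | β₁ | ... | β_n
is
  A  → β₁ A' | ... | β_n A'
  A' → α₁ A' | ... | α_m A' | ε

C → ( becomes C → ( C'
C → C C becomes C' → C C'
Add C' → ε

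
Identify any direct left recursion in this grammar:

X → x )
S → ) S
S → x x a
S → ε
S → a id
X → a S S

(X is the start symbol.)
Direct left recursion occurs when N → N α for some non-terminal N (the right-hand side begins with the left-hand side itself).

X → x ): starts with x
S → ) S: starts with ')'
S → x x a: starts with x
S → ε: starts with ε
S → a id: starts with a
X → a S S: starts with a

No direct left recursion found.

Answer: No direct left recursion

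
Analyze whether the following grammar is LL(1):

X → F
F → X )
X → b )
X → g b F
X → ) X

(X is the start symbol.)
No. Predict set conflict for X: { 'b' }

Relevant sets:
  FIRST(F) = { ')', 'b', 'g' }

For X:
  PREDICT(X → F) = { ')', 'b', 'g' }
  PREDICT(X → b ')') = { 'b' }
  PREDICT(X → g b F) = { 'g' }
  PREDICT(X → ')' X) = { ')' }
F has a single production, so nothing to check there.

Conflict found: Predict set conflict for X: { 'b' }
The grammar is NOT LL(1).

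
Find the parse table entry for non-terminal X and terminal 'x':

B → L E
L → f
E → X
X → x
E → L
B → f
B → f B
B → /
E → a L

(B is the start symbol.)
X → x

To find M[X, 'x'], we find productions for X where 'x' is in the predict set (PREDICT(N → α) = (FIRST(α) \ {ε}) ∪ (FOLLOW(N) if α ⇒* ε)).

X → x: PREDICT = { 'x' }
  'x' is in predict set, so this production goes in M[X, 'x']

M[X, 'x'] = X → x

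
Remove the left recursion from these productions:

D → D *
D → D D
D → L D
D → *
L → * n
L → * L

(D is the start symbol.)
D → L D D'
D → * D'
D' → * D'
D' → D D'
D' → ε
L → * n
L → * L

D is directly left-recursive. The standard transformation for
  A → A α₁ | ... | A α_m | β₁ | ... | β_n
is
  A  → β₁ A' | ... | β_n A'
  A' → α₁ A' | ... | α_m A' | ε

D → L D becomes D → L D D'
D → * becomes D → * D'
D → D * becomes D' → * D'
D → D D becomes D' → D D'
Add D' → ε

Productions for other non-terminals are unchanged:
  L → * n
  L → * L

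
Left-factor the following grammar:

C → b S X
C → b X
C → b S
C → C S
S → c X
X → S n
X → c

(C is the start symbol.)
C → b C'
C' → S C''
C'' → X
C'' → ε
C' → X
C → C S
S → c X
X → S n
X → c

Left-factoring transforms A → αβ₁ | αβ₂ into A → αA' and A' → β₁ | β₂
(α is the longest common prefix among the alternatives). Repeat until
no nonterminal has two alternatives with a common prefix.

Round 1: C has alternatives sharing prefix 'b'. Introduce C': C → b C'
  Add: C' → S X
  Add: C' → X
  Add: C' → S

Round 2: C' has alternatives sharing prefix 'S'. Introduce C'': C' → S C''
  Add: C'' → X
  Add: C'' → ε

No remaining common prefixes — done.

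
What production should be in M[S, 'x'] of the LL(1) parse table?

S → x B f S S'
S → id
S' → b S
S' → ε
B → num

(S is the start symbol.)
S → x B f S S'

To find M[S, 'x'], we find productions for S where 'x' is in the predict set (PREDICT(N → α) = (FIRST(α) \ {ε}) ∪ (FOLLOW(N) if α ⇒* ε)).

S → x B f S S': PREDICT = { 'x' }
  'x' is in predict set, so this production goes in M[S, 'x']
S → id: PREDICT = { 'id' }

M[S, 'x'] = S → x B f S S'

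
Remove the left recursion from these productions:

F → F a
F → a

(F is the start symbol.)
F → a F'
F' → a F'
F' → ε

F is directly left-recursive. The standard transformation for
  A → A α₁ | ... | A α_m | β₁ | ... | β_n
is
  A  → β₁ A' | ... | β_n A'
  A' → α₁ A' | ... | α_m A' | ε

F → a becomes F → a F'
F → F a becomes F' → a F'
Add F' → ε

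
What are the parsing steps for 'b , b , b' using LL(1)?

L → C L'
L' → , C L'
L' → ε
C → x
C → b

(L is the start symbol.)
LL(1) parsing maintains a stack (initially the start symbol over $) and the input. At each step: if the stack top is a terminal, match it against the current input token; if it is a non-terminal N, replace it with the RHS of M[N, lookahead] (the unique production whose predict set contains the lookahead).

Stack is shown with the top on the left.

Stack     Input        Action
-----------------------------
L $       b , b , b $  output L → C L'
C L' $    b , b , b $  output C → b
b L' $    b , b , b $  match 'b'
L' $      , b , b $    output L' → , C L'
, C L' $  , b , b $    match ','
C L' $    b , b $      output C → b
b L' $    b , b $      match 'b'
L' $      , b $        output L' → , C L'
, C L' $  , b $        match ','
C L' $    b $          output C → b
b L' $    b $          match 'b'
L' $      $            output L' → ε
$         $            accept

The string is accepted.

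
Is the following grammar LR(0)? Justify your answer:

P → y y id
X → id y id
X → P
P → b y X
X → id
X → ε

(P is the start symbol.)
No. Shift-reduce conflict between [X → .] and [P → . b y X]

Augment with P' → P and build the canonical LR(0) collection (I0 = CLOSURE({[P' → . P]}), then GOTO on every symbol after a dot until no new states appear). It has 12 states:
  I0: { [P → . b y X], [P → . y y id], [P' → . P] }  — shift
  I1: { [P' → P .] }  — accept
  I2: { [P → b . y X] }  — shift
  I3: { [P → y . y id] }  — shift
  I4: { [P → y y . id] }  — shift
  I5: { [P → y y id .] }  — reduce
  I6: { [P → . b y X], [P → . y y id], [P → b y . X], [X → . P], [X → . id y id], [X → . id], [X → .] }  — shift, reduce
  I7: { [X → P .] }  — reduce
  I8: { [P → b y X .] }  — reduce
  I9: { [X → id . y id], [X → id .] }  — shift, reduce
  I10: { [X → id y . id] }  — shift
  I11: { [X → id y id .] }  — reduce

Conflict in state I6:
  Shift-reduce conflict between [X → .] and [P → . b y X]
So the grammar is NOT LR(0).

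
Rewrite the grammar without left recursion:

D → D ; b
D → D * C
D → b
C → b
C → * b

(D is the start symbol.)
D is directly left-recursive. The standard transformation for
  A → A α₁ | ... | A α_m | β₁ | ... | β_n
is
  A  → β₁ A' | ... | β_n A'
  A' → α₁ A' | ... | α_m A' | ε

D → b becomes D → b D'
D → D ; b becomes D' → ; b D'
D → D * C becomes D' → * C D'
Add D' → ε

Productions for other non-terminals are unchanged:
  C → b
  C → * b

Resulting grammar:
D → b D'
D' → ; b D'
D' → * C D'
D' → ε
C → b
C → * b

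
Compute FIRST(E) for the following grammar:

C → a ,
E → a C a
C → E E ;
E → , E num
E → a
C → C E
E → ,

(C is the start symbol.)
{ ',', 'a' }

To compute FIRST(E), examine every production with E on the left-hand side, reading each right-hand side left to right until a non-nullable symbol is reached.

From E → a C a:
  - a is a terminal: add 'a' and stop
From E → , E num:
  - ',' is a terminal: add ',' and stop
From E → a:
  - a is a terminal: add 'a' and stop
From E → ,:
  - ',' is a terminal: add ',' and stop

Collecting: FIRST(E) = { ',', 'a' }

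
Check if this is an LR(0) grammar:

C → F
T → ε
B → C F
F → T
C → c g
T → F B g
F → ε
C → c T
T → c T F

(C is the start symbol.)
Augment with C' → C and build the canonical LR(0) collection (I0 = CLOSURE({[C' → . C]}), then GOTO on every symbol after a dot until no new states appear). It has 15 states:
  I0: { [C → . F], [C → . c T], [C → . c g], [C' → . C], [F → . T], [F → .], [T → . F B g], [T → . c T F], [T → .] }  — shift, 2 reduces
  I1: { [C' → C .] }  — accept
  I2: { [B → . C F], [C → . F], [C → . c T], [C → . c g], [C → F .], [F → . T], [F → .], [T → . F B g], [T → . c T F], [T → .], [T → F . B g] }  — shift, 3 reduces
  I3: { [F → T .] }  — reduce
  I4: { [C → c . T], [C → c . g], [F → . T], [F → .], [T → . F B g], [T → . c T F], [T → .], [T → c . T F] }  — shift, 2 reduces
  I5: { [B → . C F], [C → . F], [C → . c T], [C → . c g], [F → . T], [F → .], [T → . F B g], [T → . c T F], [T → .], [T → F . B g] }  — shift, 2 reduces
  I6: { [C → c T .], [F → . T], [F → .], [F → T .], [T → . F B g], [T → . c T F], [T → .], [T → c T . F] }  — shift, 4 reduces
  I7: { [F → . T], [F → .], [T → . F B g], [T → . c T F], [T → .], [T → c . T F] }  — shift, 2 reduces
  I8: { [C → c g .] }  — reduce
  I9: { [F → . T], [F → .], [F → T .], [T → . F B g], [T → . c T F], [T → .], [T → c T . F] }  — shift, 3 reduces
  I10: { [B → . C F], [C → . F], [C → . c T], [C → . c g], [F → . T], [F → .], [T → . F B g], [T → . c T F], [T → .], [T → F . B g], [T → c T F .] }  — shift, 3 reduces
  I11: { [T → F B . g] }  — shift
  I12: { [B → C . F], [F → . T], [F → .], [T → . F B g], [T → . c T F], [T → .] }  — shift, 2 reduces
  I13: { [B → . C F], [B → C F .], [C → . F], [C → . c T], [C → . c g], [F → . T], [F → .], [T → . F B g], [T → . c T F], [T → .], [T → F . B g] }  — shift, 3 reduces
  I14: { [T → F B g .] }  — reduce

Conflict in state I0:
  Shift-reduce conflict between [F → .] and [C → . c T]
So the grammar is NOT LR(0).

Answer: No. Shift-reduce conflict between [F → .] and [C → . c T]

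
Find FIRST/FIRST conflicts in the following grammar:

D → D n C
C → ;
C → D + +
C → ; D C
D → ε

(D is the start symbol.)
Yes. C → ';' / C → ';' D C on { ';' }

A FIRST/FIRST conflict occurs when two productions N → α and N → β for the same non-terminal have FIRST(α) ∩ FIRST(β) ≠ ∅ (with ε ∈ FIRST of a nullable right-hand side, so two nullable alternatives also conflict).

FIRST sets of the non-terminals at (or reachable through a nullable prefix from) the front of some alternative:
  FIRST(D) = { 'n', ε }

Productions for D:
  D → D n C: FIRST = { 'n' }
  D → ε: FIRST = { ε }
Productions for C:
  C → ;: FIRST = { ';' }
  C → D + +: FIRST = { '+', 'n' }
  C → ; D C: FIRST = { ';' }

Conflict for C: C → ; and C → ; D C
  Overlap: { ';' }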